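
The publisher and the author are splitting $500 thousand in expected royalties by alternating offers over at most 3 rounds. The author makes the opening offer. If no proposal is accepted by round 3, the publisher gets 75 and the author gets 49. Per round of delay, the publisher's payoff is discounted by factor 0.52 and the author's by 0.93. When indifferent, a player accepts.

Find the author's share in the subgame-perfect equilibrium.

445.53

Round 3 (the author proposes): the publisher gets 75 if talks fail, so the author offers 75 and keeps 425.
Round 2 (the publisher proposes): the author can get 425 next round, worth 0.93 × 425 = 395.25 now, so the publisher offers 395.25, keeping 104.75.
Round 1 (the author proposes): the publisher can get 104.75 next round, worth 0.52 × 104.75 = 54.47 now, so the author offers 54.47, keeping 445.53.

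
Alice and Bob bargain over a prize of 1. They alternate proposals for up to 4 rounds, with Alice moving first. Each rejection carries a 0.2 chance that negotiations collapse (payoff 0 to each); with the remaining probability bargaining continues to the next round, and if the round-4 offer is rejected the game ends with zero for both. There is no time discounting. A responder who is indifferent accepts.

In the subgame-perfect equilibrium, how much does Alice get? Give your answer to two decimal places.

By backward induction:
Round 4 (Bob proposes): Alice will accept anything ≥ 0, so Bob offers 0 and keeps 1.
Round 3 (Alice proposes): rejecting gives Bob an expected 0.8 × 1 = 0.8, so Alice offers 0.8, keeping 0.2.
Round 2 (Bob proposes): rejecting gives Alice an expected 0.8 × 0.2 = 0.16, so Bob offers 0.16, keeping 0.84.
Round 1 (Alice proposes): rejecting gives Bob an expected 0.8 × 0.84 = 0.672; Alice offers that and keeps 0.328.

0.33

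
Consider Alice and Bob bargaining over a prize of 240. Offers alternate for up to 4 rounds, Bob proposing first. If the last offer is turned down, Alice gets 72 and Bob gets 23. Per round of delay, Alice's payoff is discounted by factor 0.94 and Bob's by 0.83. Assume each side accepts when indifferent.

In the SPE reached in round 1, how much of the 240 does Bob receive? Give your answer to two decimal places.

42.50

Round 4 (Alice proposes): Bob gets 23 if talks fail, so Alice offers 23 and keeps 217.
Round 3 (Bob proposes): Alice can get 217 next round, worth 0.94 × 217 = 203.98 now. Bob offers 203.98 and keeps 240 − 203.98 = 36.02.
Round 2 (Alice proposes): Bob can get 36.02 next round, worth 0.83 × 36.02 = 29.8966 now. Alice offers 29.8966 and keeps 240 − 29.8966 = 210.1034.
Round 1 (Bob proposes): Alice can get 210.1034 next round, worth 0.94 × 210.1034 = 197.497196 now, so Bob offers 197.497196, keeping 42.502804.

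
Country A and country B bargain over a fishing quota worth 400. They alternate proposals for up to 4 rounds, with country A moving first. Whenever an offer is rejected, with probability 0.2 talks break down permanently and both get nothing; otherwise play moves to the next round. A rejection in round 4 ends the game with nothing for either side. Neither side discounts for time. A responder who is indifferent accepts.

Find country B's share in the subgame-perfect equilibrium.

268.8

Round 4 (country B proposes): rejection yields 0 for country A; country B offers 0 and keeps 400.
Round 3 (country A proposes): rejecting gives country B an expected 0.8 × 400 = 320; country A offers that and keeps 80.
Round 2 (country B proposes): rejecting gives country A an expected 0.8 × 80 = 64. Country B offers 64 and keeps 400 − 64 = 336.
Round 1 (country A proposes): rejecting gives country B an expected 0.8 × 336 = 268.8; country A offers that and keeps 131.2.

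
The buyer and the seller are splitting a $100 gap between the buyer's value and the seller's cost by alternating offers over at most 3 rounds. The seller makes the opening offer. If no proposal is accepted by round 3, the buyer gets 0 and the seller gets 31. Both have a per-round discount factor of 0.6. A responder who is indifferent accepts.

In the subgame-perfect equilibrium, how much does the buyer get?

24

Round 3 (the seller proposes): rejection yields 0 for the buyer; the seller offers 0 and keeps 100.
Round 2 (the buyer proposes): the seller can get 100 next round, worth 0.6 × 100 = 60 now, so the buyer offers 60, keeping 40.
Round 1 (the seller proposes): the buyer can get 40 next round, worth 0.6 × 40 = 24 now. The seller offers 24 and keeps 100 − 24 = 76.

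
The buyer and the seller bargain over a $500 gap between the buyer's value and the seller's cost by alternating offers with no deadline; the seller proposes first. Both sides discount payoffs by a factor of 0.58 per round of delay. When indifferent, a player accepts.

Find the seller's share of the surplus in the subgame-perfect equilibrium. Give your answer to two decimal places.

Let x be the seller's share when the seller proposes and y be the buyer's share when the buyer proposes.
The buyer accepts iff offered ≥ 0.58·y, so x = 500 − 0.58y. Symmetrically y = 500 − 0.58x.
Substituting: x = 500 − 0.58(500 − 0.58x), giving x(1 − 0.58·0.58) = 500(1 − 0.58).
So x = 500 × 0.42 / 0.6636 ≈ 316.4557, and the buyer receives 500 − x ≈ 183.5443.

316.46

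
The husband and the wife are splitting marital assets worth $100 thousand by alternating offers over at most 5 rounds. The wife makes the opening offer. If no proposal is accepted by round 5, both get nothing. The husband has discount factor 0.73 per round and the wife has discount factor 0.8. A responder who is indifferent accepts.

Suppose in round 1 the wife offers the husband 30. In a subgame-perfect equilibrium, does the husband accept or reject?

Accept

Round 5 (the wife proposes): rejection yields 0 for the husband; the wife offers 0 and keeps 100.
Round 4 (the husband proposes): the wife can get 100 next round, worth 0.8 × 100 = 80 now. The husband offers 80 and keeps 100 − 80 = 20.
Round 3 (the wife proposes): the husband can get 20 next round, worth 0.73 × 20 = 14.6 now; the wife offers that and keeps 85.4.
Round 2 (the husband proposes): the wife can get 85.4 next round, worth 0.8 × 85.4 = 68.32 now, so the husband offers 68.32, keeping 31.68.
So by rejecting in round 1, the husband gets 31.68 next round, worth 0.73 × 31.68 = 23.1264 now.
Offer 30 ≥ 23.1264, so the husband accepts.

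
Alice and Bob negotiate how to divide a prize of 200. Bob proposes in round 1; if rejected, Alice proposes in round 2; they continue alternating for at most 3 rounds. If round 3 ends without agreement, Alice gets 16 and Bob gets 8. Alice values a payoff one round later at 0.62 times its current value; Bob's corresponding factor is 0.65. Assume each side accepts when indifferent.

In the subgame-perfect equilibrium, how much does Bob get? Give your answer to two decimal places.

Work backward from the last round.
Round 3 (Bob proposes): Alice gets 16 if talks fail, so Bob offers 16 and keeps 184.
Round 2 (Alice proposes): Bob can get 184 next round, worth 0.65 × 184 = 119.6 now; Alice offers that and keeps 80.4.
Round 1 (Bob proposes): Alice can get 80.4 next round, worth 0.62 × 80.4 = 49.848 now. Bob offers 49.848 and keeps 200 − 49.848 = 150.152.

150.15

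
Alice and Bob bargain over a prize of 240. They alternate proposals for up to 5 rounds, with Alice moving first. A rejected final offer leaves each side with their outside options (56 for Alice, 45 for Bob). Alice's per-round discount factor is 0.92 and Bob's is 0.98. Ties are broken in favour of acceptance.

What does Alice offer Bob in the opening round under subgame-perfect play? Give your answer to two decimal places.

72.36

Round 5 (Alice proposes): Bob gets 45 if talks fail, so Alice offers 45 and keeps 195.
Round 4 (Bob proposes): Alice can get 195 next round, worth 0.92 × 195 = 179.4 now. Bob offers 179.4 and keeps 240 − 179.4 = 60.6.
Round 3 (Alice proposes): Bob can get 60.6 next round, worth 0.98 × 60.6 = 59.388 now; Alice offers that and keeps 180.612.
Round 2 (Bob proposes): Alice can get 180.612 next round, worth 0.92 × 180.612 = 166.16304 now; Bob offers that and keeps 73.83696.
Round 1 (Alice proposes): Bob can get 73.83696 next round, worth 0.98 × 73.83696 = 72.3602208 now. Alice offers 72.3602208 and keeps 240 − 72.3602208 = 167.6397792.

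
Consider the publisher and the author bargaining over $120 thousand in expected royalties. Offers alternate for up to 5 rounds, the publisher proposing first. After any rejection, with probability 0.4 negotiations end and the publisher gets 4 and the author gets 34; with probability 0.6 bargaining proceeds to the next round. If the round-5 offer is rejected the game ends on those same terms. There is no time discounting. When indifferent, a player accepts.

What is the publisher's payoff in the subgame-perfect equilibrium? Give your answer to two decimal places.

Round 5 (the publisher proposes): the author gets 34 if talks fail, so the publisher offers 34 and keeps 86.
Round 4 (the author proposes): rejecting gives the publisher an expected 0.6 × 86 + 0.4 × 4 = 53.2; the author offers that and keeps 66.8.
Round 3 (the publisher proposes): rejecting gives the author an expected 0.6 × 66.8 + 0.4 × 34 = 53.68; the publisher offers that and keeps 66.32.
Round 2 (the author proposes): rejecting gives the publisher an expected 0.6 × 66.32 + 0.4 × 4 = 41.392. The author offers 41.392 and keeps 120 − 41.392 = 78.608.
Round 1 (the publisher proposes): rejecting gives the author an expected 0.6 × 78.608 + 0.4 × 34 = 60.7648; the publisher offers that and keeps 59.2352.

59.24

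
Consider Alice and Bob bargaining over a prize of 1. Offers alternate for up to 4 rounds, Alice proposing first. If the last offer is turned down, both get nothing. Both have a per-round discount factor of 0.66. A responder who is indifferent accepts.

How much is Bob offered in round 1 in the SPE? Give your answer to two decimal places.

0.51

Round 4 (Bob proposes): rejection yields 0 for Alice; Bob offers 0 and keeps 1.
Round 3 (Alice proposes): Bob can get 1 next round, worth 0.66 × 1 = 0.66 now, so Alice offers 0.66, keeping 0.34.
Round 2 (Bob proposes): Alice can get 0.34 next round, worth 0.66 × 0.34 = 0.2244 now. Bob offers 0.2244 and keeps 1 − 0.2244 = 0.7756.
Round 1 (Alice proposes): Bob can get 0.7756 next round, worth 0.66 × 0.7756 = 0.511896 now; Alice offers that and keeps 0.488104.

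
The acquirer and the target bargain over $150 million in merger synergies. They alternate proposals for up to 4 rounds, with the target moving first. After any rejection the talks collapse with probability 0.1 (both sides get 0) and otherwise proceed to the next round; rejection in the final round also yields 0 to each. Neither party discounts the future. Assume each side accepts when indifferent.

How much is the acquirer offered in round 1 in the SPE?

Round 4 (the acquirer proposes): the target will accept anything ≥ 0, so the acquirer offers 0 and keeps 150.
Round 3 (the target proposes): rejecting gives the acquirer an expected 0.9 × 150 = 135, so the target offers 135, keeping 15.
Round 2 (the acquirer proposes): rejecting gives the target an expected 0.9 × 15 = 13.5; the acquirer offers that and keeps 136.5.
Round 1 (the target proposes): rejecting gives the acquirer an expected 0.9 × 136.5 = 122.85. The target offers 122.85 and keeps 150 − 122.85 = 27.15.

122.85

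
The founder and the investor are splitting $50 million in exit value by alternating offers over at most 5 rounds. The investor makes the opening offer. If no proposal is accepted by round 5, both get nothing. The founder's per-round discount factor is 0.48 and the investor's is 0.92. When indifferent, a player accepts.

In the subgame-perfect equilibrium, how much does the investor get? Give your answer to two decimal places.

Round 5 (the investor proposes): the founder will accept anything ≥ 0, so the investor offers 0 and keeps 50.
Round 4 (the founder proposes): the investor can get 50 next round, worth 0.92 × 50 = 46 now; the founder offers that and keeps 4.
Round 3 (the investor proposes): the founder can get 4 next round, worth 0.48 × 4 = 1.92 now. The investor offers 1.92 and keeps 50 − 1.92 = 48.08.
Round 2 (the founder proposes): the investor can get 48.08 next round, worth 0.92 × 48.08 = 44.2336 now, so the founder offers 44.2336, keeping 5.7664.
Round 1 (the investor proposes): the founder can get 5.7664 next round, worth 0.48 × 5.7664 = 2.767872 now, so the investor offers 2.767872, keeping 47.232128.

47.23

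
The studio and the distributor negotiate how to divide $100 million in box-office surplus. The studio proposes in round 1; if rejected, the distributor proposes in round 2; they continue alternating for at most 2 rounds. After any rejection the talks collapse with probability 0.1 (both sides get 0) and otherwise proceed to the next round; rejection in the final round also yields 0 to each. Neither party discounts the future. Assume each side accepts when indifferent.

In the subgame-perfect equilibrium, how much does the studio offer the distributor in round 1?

Round 2 (the distributor proposes): the studio will accept anything ≥ 0, so the distributor offers 0 and keeps 100.
Round 1 (the studio proposes): rejecting gives the distributor an expected 0.9 × 100 = 90. The studio offers 90 and keeps 100 − 90 = 10.

90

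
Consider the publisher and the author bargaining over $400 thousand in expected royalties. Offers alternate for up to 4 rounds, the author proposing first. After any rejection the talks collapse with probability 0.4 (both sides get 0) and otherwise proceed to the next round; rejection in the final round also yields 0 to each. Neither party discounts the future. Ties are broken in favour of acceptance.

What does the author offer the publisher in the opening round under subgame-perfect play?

182.4

By backward induction:
Round 4 (the publisher proposes): the author will accept anything ≥ 0, so the publisher offers 0 and keeps 400.
Round 3 (the author proposes): rejecting gives the publisher an expected 0.6 × 400 = 240; the author offers that and keeps 160.
Round 2 (the publisher proposes): rejecting gives the author an expected 0.6 × 160 = 96, so the publisher offers 96, keeping 304.
Round 1 (the author proposes): rejecting gives the publisher an expected 0.6 × 304 = 182.4; the author offers that and keeps 217.6.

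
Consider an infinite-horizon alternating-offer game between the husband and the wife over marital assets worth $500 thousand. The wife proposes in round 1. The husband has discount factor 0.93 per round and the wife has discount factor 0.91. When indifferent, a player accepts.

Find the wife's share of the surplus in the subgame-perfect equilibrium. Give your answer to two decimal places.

227.72

In a stationary SPE each proposer offers the other exactly their discounted continuation value.
If the wife keeps x when proposing and the husband keeps y when proposing, then x = 500 − 0.93y and y = 500 − 0.91x.
Solving: x = 500(1 − 0.93) / (1 − 0.91·0.93) = 35 / 0.1537 ≈ 227.7163.
The husband gets 500 − 227.7163 ≈ 272.2837.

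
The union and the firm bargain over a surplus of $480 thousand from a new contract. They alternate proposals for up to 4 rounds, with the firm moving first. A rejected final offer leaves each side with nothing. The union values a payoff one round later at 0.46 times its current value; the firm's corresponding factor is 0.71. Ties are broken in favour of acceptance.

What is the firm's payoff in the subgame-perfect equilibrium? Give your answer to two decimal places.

343.85

By backward induction:
Round 4 (the union proposes): rejection yields 0 for the firm; the union offers 0 and keeps 480.
Round 3 (the firm proposes): the union can get 480 next round, worth 0.46 × 480 = 220.8 now; the firm offers that and keeps 259.2.
Round 2 (the union proposes): the firm can get 259.2 next round, worth 0.71 × 259.2 = 184.032 now. The union offers 184.032 and keeps 480 − 184.032 = 295.968.
Round 1 (the firm proposes): the union can get 295.968 next round, worth 0.46 × 295.968 = 136.14528 now, so the firm offers 136.14528, keeping 343.85472.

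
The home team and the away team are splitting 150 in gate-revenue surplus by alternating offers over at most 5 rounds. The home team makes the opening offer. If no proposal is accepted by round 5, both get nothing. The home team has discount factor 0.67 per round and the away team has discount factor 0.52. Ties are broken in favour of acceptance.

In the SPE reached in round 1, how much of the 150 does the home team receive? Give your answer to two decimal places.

Round 5 (the home team proposes): rejection yields 0 for the away team; the home team offers 0 and keeps 150.
Round 4 (the away team proposes): the home team can get 150 next round, worth 0.67 × 150 = 100.5 now; the away team offers that and keeps 49.5.
Round 3 (the home team proposes): the away team can get 49.5 next round, worth 0.52 × 49.5 = 25.74 now, so the home team offers 25.74, keeping 124.26.
Round 2 (the away team proposes): the home team can get 124.26 next round, worth 0.67 × 124.26 = 83.2542 now. The away team offers 83.2542 and keeps 150 − 83.2542 = 66.7458.
Round 1 (the home team proposes): the away team can get 66.7458 next round, worth 0.52 × 66.7458 = 34.707816 now, so the home team offers 34.707816, keeping 115.292184.

115.29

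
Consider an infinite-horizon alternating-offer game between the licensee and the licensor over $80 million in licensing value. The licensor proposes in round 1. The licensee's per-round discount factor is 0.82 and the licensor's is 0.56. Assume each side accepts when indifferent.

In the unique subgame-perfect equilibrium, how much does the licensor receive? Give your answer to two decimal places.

In a stationary SPE each proposer offers the other exactly their discounted continuation value.
If the licensor keeps x when proposing and the licensee keeps y when proposing, then x = 80 − 0.82y and y = 80 − 0.56x.
Solving: x = 80(1 − 0.82) / (1 − 0.56·0.82) = 14.4 / 0.5408 ≈ 26.6272.
The licensee gets 80 − 26.6272 ≈ 53.3728.

26.63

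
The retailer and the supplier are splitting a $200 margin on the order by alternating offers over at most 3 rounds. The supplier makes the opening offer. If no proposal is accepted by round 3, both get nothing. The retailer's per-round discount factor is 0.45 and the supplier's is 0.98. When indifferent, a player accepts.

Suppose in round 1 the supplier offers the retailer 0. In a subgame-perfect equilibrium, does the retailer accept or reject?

Reject

Work out the retailer's continuation value if the offer is rejected.
Round 3 (the supplier proposes): rejection yields 0 for the retailer; the supplier offers 0 and keeps 200.
Round 2 (the retailer proposes): the supplier can get 200 next round, worth 0.98 × 200 = 196 now. The retailer offers 196 and keeps 200 − 196 = 4.
So by rejecting in round 1, the retailer gets 4 next round, worth 0.45 × 4 = 1.8 now.
Offer 0 < 1.8, so the retailer rejects.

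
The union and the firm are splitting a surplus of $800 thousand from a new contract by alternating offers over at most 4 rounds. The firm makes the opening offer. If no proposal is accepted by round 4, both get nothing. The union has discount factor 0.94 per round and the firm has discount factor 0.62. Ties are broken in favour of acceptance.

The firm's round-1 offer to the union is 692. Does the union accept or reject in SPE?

Round 4 (the union proposes): rejection yields 0 for the firm; the union offers 0 and keeps 800.
Round 3 (the firm proposes): the union can get 800 next round, worth 0.94 × 800 = 752 now. The firm offers 752 and keeps 800 − 752 = 48.
Round 2 (the union proposes): the firm can get 48 next round, worth 0.62 × 48 = 29.76 now. The union offers 29.76 and keeps 800 − 29.76 = 770.24.
So by rejecting in round 1, the union gets 770.24 next round, worth 0.94 × 770.24 = 724.0256 now.
Offer 692 < 724.0256, so the union rejects.

Reject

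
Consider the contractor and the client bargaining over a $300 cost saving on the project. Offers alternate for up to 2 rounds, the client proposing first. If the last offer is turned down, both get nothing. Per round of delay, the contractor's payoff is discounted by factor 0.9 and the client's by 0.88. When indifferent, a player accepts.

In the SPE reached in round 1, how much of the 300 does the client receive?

30

Round 2 (the contractor proposes): the client will accept anything ≥ 0, so the contractor offers 0 and keeps 300.
Round 1 (the client proposes): the contractor can get 300 next round, worth 0.9 × 300 = 270 now, so the client offers 270, keeping 30.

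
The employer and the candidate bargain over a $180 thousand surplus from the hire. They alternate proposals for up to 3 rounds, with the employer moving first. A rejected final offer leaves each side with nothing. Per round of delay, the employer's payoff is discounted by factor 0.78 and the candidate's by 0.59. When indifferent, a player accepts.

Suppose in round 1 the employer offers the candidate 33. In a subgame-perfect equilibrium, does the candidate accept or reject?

Round 3 (the employer proposes): rejection yields 0 for the candidate; the employer offers 0 and keeps 180.
Round 2 (the candidate proposes): the employer can get 180 next round, worth 0.78 × 180 = 140.4 now; the candidate offers that and keeps 39.6.
So by rejecting in round 1, the candidate gets 39.6 next round, worth 0.59 × 39.6 = 23.364 now.
Offer 33 ≥ 23.364, so the candidate accepts.

Accept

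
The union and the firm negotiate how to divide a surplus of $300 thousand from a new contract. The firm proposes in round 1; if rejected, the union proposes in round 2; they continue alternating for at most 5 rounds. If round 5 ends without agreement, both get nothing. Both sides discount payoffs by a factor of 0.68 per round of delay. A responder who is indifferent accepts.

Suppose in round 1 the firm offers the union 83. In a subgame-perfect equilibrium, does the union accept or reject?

Round 5 (the firm proposes): rejection yields 0 for the union; the firm offers 0 and keeps 300.
Round 4 (the union proposes): the firm can get 300 next round, worth 0.68 × 300 = 204 now. The union offers 204 and keeps 300 − 204 = 96.
Round 3 (the firm proposes): the union can get 96 next round, worth 0.68 × 96 = 65.28 now, so the firm offers 65.28, keeping 234.72.
Round 2 (the union proposes): the firm can get 234.72 next round, worth 0.68 × 234.72 = 159.6096 now, so the union offers 159.6096, keeping 140.3904.
So by rejecting in round 1, the union gets 140.3904 next round, worth 0.68 × 140.3904 = 95.465472 now.
Offer 83 < 95.465472, so the union rejects.

Reject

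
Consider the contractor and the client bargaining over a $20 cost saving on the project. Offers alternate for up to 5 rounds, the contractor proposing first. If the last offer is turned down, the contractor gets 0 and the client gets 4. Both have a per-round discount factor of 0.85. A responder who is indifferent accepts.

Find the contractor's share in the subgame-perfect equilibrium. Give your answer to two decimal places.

13.52

Work backward from the last round.
Round 5 (the contractor proposes): the client gets 4 if talks fail, so the contractor offers 4 and keeps 16.
Round 4 (the client proposes): the contractor can get 16 next round, worth 0.85 × 16 = 13.6 now, so the client offers 13.6, keeping 6.4.
Round 3 (the contractor proposes): the client can get 6.4 next round, worth 0.85 × 6.4 = 5.44 now. The contractor offers 5.44 and keeps 20 − 5.44 = 14.56.
Round 2 (the client proposes): the contractor can get 14.56 next round, worth 0.85 × 14.56 = 12.376 now. The client offers 12.376 and keeps 20 − 12.376 = 7.624.
Round 1 (the contractor proposes): the client can get 7.624 next round, worth 0.85 × 7.624 = 6.4804 now; the contractor offers that and keeps 13.5196.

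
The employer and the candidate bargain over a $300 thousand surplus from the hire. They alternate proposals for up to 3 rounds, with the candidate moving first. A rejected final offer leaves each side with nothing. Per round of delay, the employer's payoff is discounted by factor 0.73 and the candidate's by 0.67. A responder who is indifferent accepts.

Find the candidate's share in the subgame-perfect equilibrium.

By backward induction:
Round 3 (the candidate proposes): the employer will accept anything ≥ 0, so the candidate offers 0 and keeps 300.
Round 2 (the employer proposes): the candidate can get 300 next round, worth 0.67 × 300 = 201 now. The employer offers 201 and keeps 300 − 201 = 99.
Round 1 (the candidate proposes): the employer can get 99 next round, worth 0.73 × 99 = 72.27 now, so the candidate offers 72.27, keeping 227.73.

227.73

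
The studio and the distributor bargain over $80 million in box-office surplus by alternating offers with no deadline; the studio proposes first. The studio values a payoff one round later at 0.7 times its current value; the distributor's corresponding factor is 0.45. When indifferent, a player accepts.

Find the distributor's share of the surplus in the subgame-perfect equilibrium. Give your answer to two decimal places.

15.77

In a stationary SPE each proposer offers the other exactly their discounted continuation value.
If the studio keeps x when proposing and the distributor keeps y when proposing, then x = 80 − 0.45y and y = 80 − 0.7x.
Solving: x = 80(1 − 0.45) / (1 − 0.7·0.45) = 44 / 0.685 ≈ 64.2336.
The distributor gets 80 − 64.2336 ≈ 15.7664.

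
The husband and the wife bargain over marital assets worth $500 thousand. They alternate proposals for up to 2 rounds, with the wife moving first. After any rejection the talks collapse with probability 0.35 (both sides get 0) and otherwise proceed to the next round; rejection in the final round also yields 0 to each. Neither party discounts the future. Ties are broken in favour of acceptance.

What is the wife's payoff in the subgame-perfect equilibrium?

Round 2 (the husband proposes): the wife will accept anything ≥ 0, so the husband offers 0 and keeps 500.
Round 1 (the wife proposes): rejecting gives the husband an expected 0.65 × 500 = 325; the wife offers that and keeps 175.

175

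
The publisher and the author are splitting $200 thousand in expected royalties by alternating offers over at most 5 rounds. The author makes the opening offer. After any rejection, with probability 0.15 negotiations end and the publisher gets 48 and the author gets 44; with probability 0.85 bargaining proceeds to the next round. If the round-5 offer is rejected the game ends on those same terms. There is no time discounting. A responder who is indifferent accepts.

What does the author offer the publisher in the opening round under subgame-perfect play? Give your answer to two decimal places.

71.72

By backward induction:
Round 5 (the author proposes): the publisher gets 48 if talks fail, so the author offers 48 and keeps 152.
Round 4 (the publisher proposes): rejecting gives the author an expected 0.85 × 152 + 0.15 × 44 = 135.8, so the publisher offers 135.8, keeping 64.2.
Round 3 (the author proposes): rejecting gives the publisher an expected 0.85 × 64.2 + 0.15 × 48 = 61.77, so the author offers 61.77, keeping 138.23.
Round 2 (the publisher proposes): rejecting gives the author an expected 0.85 × 138.23 + 0.15 × 44 = 124.0955, so the publisher offers 124.0955, keeping 75.9045.
Round 1 (the author proposes): rejecting gives the publisher an expected 0.85 × 75.9045 + 0.15 × 48 = 71.718825. The author offers 71.718825 and keeps 200 − 71.718825 = 128.281175.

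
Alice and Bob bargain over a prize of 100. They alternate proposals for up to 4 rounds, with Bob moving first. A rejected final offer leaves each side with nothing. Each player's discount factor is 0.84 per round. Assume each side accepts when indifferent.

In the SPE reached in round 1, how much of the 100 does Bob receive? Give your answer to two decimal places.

Round 4 (Alice proposes): Bob will accept anything ≥ 0, so Alice offers 0 and keeps 100.
Round 3 (Bob proposes): Alice can get 100 next round, worth 0.84 × 100 = 84 now. Bob offers 84 and keeps 100 − 84 = 16.
Round 2 (Alice proposes): Bob can get 16 next round, worth 0.84 × 16 = 13.44 now; Alice offers that and keeps 86.56.
Round 1 (Bob proposes): Alice can get 86.56 next round, worth 0.84 × 86.56 = 72.7104 now, so Bob offers 72.7104, keeping 27.2896.

27.29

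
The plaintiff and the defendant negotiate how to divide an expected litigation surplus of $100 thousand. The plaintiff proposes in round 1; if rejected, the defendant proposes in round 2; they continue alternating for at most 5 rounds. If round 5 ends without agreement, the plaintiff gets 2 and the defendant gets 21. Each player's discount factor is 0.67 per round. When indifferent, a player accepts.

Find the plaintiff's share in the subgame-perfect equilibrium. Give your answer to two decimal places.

63.73

Round 5 (the plaintiff proposes): the defendant gets 21 if talks fail, so the plaintiff offers 21 and keeps 79.
Round 4 (the defendant proposes): the plaintiff can get 79 next round, worth 0.67 × 79 = 52.93 now, so the defendant offers 52.93, keeping 47.07.
Round 3 (the plaintiff proposes): the defendant can get 47.07 next round, worth 0.67 × 47.07 = 31.5369 now. The plaintiff offers 31.5369 and keeps 100 − 31.5369 = 68.4631.
Round 2 (the defendant proposes): the plaintiff can get 68.4631 next round, worth 0.67 × 68.4631 = 45.870277 now; the defendant offers that and keeps 54.129723.
Round 1 (the plaintiff proposes): the defendant can get 54.129723 next round, worth 0.67 × 54.129723 = 36.26691441 now. The plaintiff offers 36.26691441 and keeps 100 − 36.26691441 = 63.73308559.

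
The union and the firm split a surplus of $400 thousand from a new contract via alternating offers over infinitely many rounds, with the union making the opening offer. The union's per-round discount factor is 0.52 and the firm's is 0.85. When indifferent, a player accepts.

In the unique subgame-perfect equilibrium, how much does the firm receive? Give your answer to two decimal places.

When the union proposes, the firm accepts any offer worth at least 0.85 times what the firm would get by proposing next round; and vice versa.
This gives x = 400 − 0.85y and y = 400 − 0.52x, where x and y are each side's share when it proposes.
Hence (1 − 0.85·0.52)x = 400(1 − 0.85), i.e. 0.558·x = 60.
x ≈ 107.5269; the firm's share is 400 − x ≈ 292.4731.

292.47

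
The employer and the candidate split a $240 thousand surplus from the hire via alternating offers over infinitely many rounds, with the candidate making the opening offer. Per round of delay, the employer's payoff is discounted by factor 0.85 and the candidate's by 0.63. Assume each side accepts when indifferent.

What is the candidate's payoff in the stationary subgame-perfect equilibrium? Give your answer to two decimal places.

Let x be the candidate's share when the candidate proposes and y be the employer's share when the employer proposes.
The employer accepts iff offered ≥ 0.85·y, so x = 240 − 0.85y. Symmetrically y = 240 − 0.63x.
Substituting: x = 240 − 0.85(240 − 0.63x), giving x(1 − 0.63·0.85) = 240(1 − 0.85).
So x = 240 × 0.15 / 0.4645 ≈ 77.5027, and the employer receives 240 − x ≈ 162.4973.

77.50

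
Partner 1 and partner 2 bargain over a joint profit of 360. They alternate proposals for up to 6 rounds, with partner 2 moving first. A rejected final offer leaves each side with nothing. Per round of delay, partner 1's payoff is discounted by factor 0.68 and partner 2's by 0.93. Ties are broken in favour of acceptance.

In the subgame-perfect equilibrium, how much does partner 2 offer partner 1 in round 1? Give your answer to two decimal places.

125.88

Work backward from the last round.
Round 6 (partner 1 proposes): rejection yields 0 for partner 2; partner 1 offers 0 and keeps 360.
Round 5 (partner 2 proposes): partner 1 can get 360 next round, worth 0.68 × 360 = 244.8 now, so partner 2 offers 244.8, keeping 115.2.
Round 4 (partner 1 proposes): partner 2 can get 115.2 next round, worth 0.93 × 115.2 = 107.136 now, so partner 1 offers 107.136, keeping 252.864.
Round 3 (partner 2 proposes): partner 1 can get 252.864 next round, worth 0.68 × 252.864 = 171.94752 now. Partner 2 offers 171.94752 and keeps 360 − 171.94752 = 188.05248.
Round 2 (partner 1 proposes): partner 2 can get 188.05248 next round, worth 0.93 × 188.05248 = 174.8888064 now, so partner 1 offers 174.8888064, keeping 185.1111936.
Round 1 (partner 2 proposes): partner 1 can get 185.1111936 next round, worth 0.68 × 185.1111936 = 125.875611648 now; partner 2 offers that and keeps 234.124388352.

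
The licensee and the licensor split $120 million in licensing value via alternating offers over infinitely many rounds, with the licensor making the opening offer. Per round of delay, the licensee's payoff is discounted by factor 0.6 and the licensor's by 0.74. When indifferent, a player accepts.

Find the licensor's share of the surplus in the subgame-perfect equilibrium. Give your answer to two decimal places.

86.33

Let x be the licensor's share when the licensor proposes and y be the licensee's share when the licensee proposes.
The licensee accepts iff offered ≥ 0.6·y, so x = 120 − 0.6y. Symmetrically y = 120 − 0.74x.
Substituting: x = 120 − 0.6(120 − 0.74x), giving x(1 − 0.74·0.6) = 120(1 − 0.6).
So x = 120 × 0.4 / 0.556 ≈ 86.3309, and the licensee receives 120 − x ≈ 33.6691.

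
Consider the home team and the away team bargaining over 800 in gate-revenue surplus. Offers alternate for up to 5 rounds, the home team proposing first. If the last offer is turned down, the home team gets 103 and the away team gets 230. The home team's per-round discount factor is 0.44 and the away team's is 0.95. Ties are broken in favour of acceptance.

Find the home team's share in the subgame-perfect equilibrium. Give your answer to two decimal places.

156.31

Round 5 (the home team proposes): the away team gets 230 if talks fail, so the home team offers 230 and keeps 570.
Round 4 (the away team proposes): the home team can get 570 next round, worth 0.44 × 570 = 250.8 now, so the away team offers 250.8, keeping 549.2.
Round 3 (the home team proposes): the away team can get 549.2 next round, worth 0.95 × 549.2 = 521.74 now; the home team offers that and keeps 278.26.
Round 2 (the away team proposes): the home team can get 278.26 next round, worth 0.44 × 278.26 = 122.4344 now; the away team offers that and keeps 677.5656.
Round 1 (the home team proposes): the away team can get 677.5656 next round, worth 0.95 × 677.5656 = 643.68732 now; the home team offers that and keeps 156.31268.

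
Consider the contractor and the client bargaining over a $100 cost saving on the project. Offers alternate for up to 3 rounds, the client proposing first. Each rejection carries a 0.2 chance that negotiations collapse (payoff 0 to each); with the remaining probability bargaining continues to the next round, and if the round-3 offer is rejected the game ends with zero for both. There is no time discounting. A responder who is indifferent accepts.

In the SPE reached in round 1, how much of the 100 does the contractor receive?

16

Round 3 (the client proposes): the contractor will accept anything ≥ 0, so the client offers 0 and keeps 100.
Round 2 (the contractor proposes): rejecting gives the client an expected 0.8 × 100 = 80. The contractor offers 80 and keeps 100 − 80 = 20.
Round 1 (the client proposes): rejecting gives the contractor an expected 0.8 × 20 = 16. The client offers 16 and keeps 100 − 16 = 84.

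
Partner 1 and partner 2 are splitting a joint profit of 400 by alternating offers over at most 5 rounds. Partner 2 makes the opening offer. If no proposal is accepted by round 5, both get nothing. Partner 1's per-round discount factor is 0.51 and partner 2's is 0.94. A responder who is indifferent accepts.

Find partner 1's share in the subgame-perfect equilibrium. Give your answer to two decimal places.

Solve by backward induction from round 5.
Round 5 (partner 2 proposes): rejection yields 0 for partner 1; partner 2 offers 0 and keeps 400.
Round 4 (partner 1 proposes): partner 2 can get 400 next round, worth 0.94 × 400 = 376 now; partner 1 offers that and keeps 24.
Round 3 (partner 2 proposes): partner 1 can get 24 next round, worth 0.51 × 24 = 12.24 now; partner 2 offers that and keeps 387.76.
Round 2 (partner 1 proposes): partner 2 can get 387.76 next round, worth 0.94 × 387.76 = 364.4944 now, so partner 1 offers 364.4944, keeping 35.5056.
Round 1 (partner 2 proposes): partner 1 can get 35.5056 next round, worth 0.51 × 35.5056 = 18.107856 now. Partner 2 offers 18.107856 and keeps 400 − 18.107856 = 381.892144.

18.11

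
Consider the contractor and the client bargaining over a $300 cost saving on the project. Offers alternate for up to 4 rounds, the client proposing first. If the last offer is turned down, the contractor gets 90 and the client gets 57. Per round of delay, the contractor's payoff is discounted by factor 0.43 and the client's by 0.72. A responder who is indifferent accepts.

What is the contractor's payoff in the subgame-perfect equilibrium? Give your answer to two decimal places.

Round 4 (the contractor proposes): the client gets 57 if talks fail, so the contractor offers 57 and keeps 243.
Round 3 (the client proposes): the contractor can get 243 next round, worth 0.43 × 243 = 104.49 now, so the client offers 104.49, keeping 195.51.
Round 2 (the contractor proposes): the client can get 195.51 next round, worth 0.72 × 195.51 = 140.7672 now. The contractor offers 140.7672 and keeps 300 − 140.7672 = 159.2328.
Round 1 (the client proposes): the contractor can get 159.2328 next round, worth 0.43 × 159.2328 = 68.470104 now. The client offers 68.470104 and keeps 300 − 68.470104 = 231.529896.

68.47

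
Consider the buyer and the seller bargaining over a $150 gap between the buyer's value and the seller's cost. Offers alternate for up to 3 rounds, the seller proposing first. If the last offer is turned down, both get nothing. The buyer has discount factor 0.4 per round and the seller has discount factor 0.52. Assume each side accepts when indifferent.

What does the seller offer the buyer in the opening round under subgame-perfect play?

28.8

Round 3 (the seller proposes): rejection yields 0 for the buyer; the seller offers 0 and keeps 150.
Round 2 (the buyer proposes): the seller can get 150 next round, worth 0.52 × 150 = 78 now, so the buyer offers 78, keeping 72.
Round 1 (the seller proposes): the buyer can get 72 next round, worth 0.4 × 72 = 28.8 now, so the seller offers 28.8, keeping 121.2.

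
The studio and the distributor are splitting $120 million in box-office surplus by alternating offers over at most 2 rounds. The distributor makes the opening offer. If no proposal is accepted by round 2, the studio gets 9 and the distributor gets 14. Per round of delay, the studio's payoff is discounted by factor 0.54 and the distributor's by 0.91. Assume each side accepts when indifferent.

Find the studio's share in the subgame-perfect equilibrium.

57.24

Round 2 (the studio proposes): the distributor gets 14 if talks fail, so the studio offers 14 and keeps 106.
Round 1 (the distributor proposes): the studio can get 106 next round, worth 0.54 × 106 = 57.24 now, so the distributor offers 57.24, keeping 62.76.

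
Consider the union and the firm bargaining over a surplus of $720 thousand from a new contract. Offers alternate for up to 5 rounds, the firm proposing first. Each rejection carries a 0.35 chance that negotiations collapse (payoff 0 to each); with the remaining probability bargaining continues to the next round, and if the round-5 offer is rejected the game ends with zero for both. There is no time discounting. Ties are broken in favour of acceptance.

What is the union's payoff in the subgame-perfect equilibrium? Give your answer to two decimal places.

Round 5 (the firm proposes): rejection yields 0 for the union; the firm offers 0 and keeps 720.
Round 4 (the union proposes): rejecting gives the firm an expected 0.65 × 720 = 468; the union offers that and keeps 252.
Round 3 (the firm proposes): rejecting gives the union an expected 0.65 × 252 = 163.8. The firm offers 163.8 and keeps 720 − 163.8 = 556.2.
Round 2 (the union proposes): rejecting gives the firm an expected 0.65 × 556.2 = 361.53, so the union offers 361.53, keeping 358.47.
Round 1 (the firm proposes): rejecting gives the union an expected 0.65 × 358.47 = 233.0055, so the firm offers 233.0055, keeping 486.9945.

233.01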